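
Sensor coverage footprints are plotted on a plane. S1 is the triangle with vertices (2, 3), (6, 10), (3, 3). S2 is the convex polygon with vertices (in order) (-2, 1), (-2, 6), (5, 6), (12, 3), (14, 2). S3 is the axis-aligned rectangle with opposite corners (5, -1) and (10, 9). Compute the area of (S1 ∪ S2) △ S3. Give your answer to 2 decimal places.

|S1 ∪ S2| = 55.6429.
|(S1 ∪ S2) ∩ S3| = 16.8943.
|(S1 ∪ S2) △ S3| = 55.6429 + 50 − 33.7887 = 71.85.

71.85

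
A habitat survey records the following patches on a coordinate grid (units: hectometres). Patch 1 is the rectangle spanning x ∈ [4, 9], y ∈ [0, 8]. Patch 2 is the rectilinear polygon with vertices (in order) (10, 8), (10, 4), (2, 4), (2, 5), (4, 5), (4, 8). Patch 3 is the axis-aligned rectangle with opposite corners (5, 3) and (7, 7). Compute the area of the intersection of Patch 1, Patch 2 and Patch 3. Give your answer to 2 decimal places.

6.00

The intersection is the polygon with vertices (5,4), (5,7), (7,7), (7,4).
By the shoelace formula its area is 6.00.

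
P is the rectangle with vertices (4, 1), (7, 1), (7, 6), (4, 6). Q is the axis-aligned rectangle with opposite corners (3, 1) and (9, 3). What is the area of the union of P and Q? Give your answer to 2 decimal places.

By inclusion–exclusion:
Individual areas: |P| = 15, |Q| = 12.
|P∩Q|: x∈[4,7], y∈[1,3] → 3·2 = 6.
|P ∪ Q| = 27 − 6 = 21.00.

21.00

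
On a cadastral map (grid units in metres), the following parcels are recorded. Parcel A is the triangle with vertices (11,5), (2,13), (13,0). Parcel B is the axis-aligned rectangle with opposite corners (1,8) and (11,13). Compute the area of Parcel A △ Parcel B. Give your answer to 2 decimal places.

57.53

|Parcel A| = 14.5, |Parcel B| = 50, |Parcel A∩Parcel B| = 3.4856.
|Parcel A △ Parcel B| = |Parcel A| + |Parcel B| − 2·|Parcel A∩Parcel B| = 14.5 + 50 − 6.9712 = 57.53.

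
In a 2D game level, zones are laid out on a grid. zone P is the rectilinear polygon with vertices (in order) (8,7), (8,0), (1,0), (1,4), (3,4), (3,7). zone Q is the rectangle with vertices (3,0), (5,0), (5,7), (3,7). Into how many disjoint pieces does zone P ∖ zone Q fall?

zone P ∖ zone Q splits into 2 disjoint pieces (area 21, area 8).

2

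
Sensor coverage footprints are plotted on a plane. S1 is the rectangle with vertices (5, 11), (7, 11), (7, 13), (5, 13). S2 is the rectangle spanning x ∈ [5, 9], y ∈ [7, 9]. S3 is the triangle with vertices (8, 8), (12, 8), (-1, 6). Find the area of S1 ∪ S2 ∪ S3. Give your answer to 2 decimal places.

13.94

By inclusion–exclusion:
Individual areas: |S1| = 4, |S2| = 8, |S3| = 4.
|S1∩S2| = 0 (no overlap).
|S1∩S3| = 0.
|S2∩S3| = 2.0577.
|S1∩S2∩S3| = 0.
|S1 ∪ S2 ∪ S3| = 16 − 2.0577 + 0 = 13.94.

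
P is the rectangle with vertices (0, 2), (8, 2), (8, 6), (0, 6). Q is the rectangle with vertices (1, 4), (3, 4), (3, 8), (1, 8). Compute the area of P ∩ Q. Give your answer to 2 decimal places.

4.00

|P∩Q|: x∈[1,3], y∈[4,6] → 2·2 = 4.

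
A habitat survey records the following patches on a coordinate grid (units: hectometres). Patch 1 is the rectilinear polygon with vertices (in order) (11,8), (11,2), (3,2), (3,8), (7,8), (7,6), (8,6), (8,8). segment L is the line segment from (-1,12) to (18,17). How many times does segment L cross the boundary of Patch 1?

0

The segment lies entirely outside Patch 1 and never meets its boundary.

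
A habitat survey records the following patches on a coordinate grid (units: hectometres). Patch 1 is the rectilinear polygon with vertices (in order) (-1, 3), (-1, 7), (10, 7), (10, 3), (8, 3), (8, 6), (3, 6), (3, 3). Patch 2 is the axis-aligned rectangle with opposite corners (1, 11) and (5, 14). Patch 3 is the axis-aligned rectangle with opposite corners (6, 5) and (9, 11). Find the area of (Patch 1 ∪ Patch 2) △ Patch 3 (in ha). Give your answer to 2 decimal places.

|Patch 1 ∪ Patch 2| = 41.
|(Patch 1 ∪ Patch 2) ∩ Patch 3| = 4.
|(Patch 1 ∪ Patch 2) △ Patch 3| = 41 + 18 − 8 = 51.00.

51.00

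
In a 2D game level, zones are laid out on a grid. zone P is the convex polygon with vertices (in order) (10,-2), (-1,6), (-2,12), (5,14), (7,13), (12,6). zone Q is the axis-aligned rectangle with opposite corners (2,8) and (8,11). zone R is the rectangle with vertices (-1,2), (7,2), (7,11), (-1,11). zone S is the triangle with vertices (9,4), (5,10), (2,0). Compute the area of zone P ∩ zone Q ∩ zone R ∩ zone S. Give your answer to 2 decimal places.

1.93

The intersection is the polygon with vertices (4.4,8), (5,10), (6.333,8).
By the shoelace formula its area is 1.93.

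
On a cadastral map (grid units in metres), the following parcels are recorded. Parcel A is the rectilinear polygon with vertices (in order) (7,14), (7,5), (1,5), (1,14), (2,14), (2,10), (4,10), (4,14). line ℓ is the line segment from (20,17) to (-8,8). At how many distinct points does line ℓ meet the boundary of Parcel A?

4

The segment meets the boundary at (2,11.214), (1,10.893), (4,11.857), (7,12.821).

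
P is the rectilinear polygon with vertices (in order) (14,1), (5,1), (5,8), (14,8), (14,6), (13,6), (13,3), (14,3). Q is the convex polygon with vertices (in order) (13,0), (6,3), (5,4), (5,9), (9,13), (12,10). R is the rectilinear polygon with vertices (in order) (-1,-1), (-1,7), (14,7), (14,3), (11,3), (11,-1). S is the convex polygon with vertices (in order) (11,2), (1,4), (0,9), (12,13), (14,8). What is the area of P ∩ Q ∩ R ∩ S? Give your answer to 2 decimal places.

30.80

The intersection is the polygon with vertices (5,4), (5,7), (12.3,7), (12.5,5), (11.5,3), (11,3), (11,2), (6,3).
By the shoelace formula its area is 30.80.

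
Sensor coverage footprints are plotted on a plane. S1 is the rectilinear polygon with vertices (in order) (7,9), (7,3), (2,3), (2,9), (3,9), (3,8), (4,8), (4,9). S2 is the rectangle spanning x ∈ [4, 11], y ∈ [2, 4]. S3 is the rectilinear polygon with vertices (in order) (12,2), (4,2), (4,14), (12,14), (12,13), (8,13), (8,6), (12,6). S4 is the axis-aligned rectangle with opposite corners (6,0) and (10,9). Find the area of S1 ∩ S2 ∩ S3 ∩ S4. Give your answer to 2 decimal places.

1.00

The intersection is the polygon with vertices (7,4), (7,3), (6,3), (6,4).
By the shoelace formula its area is 1.00.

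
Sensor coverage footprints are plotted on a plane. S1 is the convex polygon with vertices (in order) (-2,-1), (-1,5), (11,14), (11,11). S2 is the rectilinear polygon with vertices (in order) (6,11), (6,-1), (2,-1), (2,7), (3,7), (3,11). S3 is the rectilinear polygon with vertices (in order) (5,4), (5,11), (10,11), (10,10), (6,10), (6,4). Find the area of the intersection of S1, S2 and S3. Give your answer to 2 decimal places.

3.95

The intersection is the polygon with vertices (6,10), (6,6.385), (5,5.462), (5,9.5), (6,10.25).
By the shoelace formula its area is 3.95.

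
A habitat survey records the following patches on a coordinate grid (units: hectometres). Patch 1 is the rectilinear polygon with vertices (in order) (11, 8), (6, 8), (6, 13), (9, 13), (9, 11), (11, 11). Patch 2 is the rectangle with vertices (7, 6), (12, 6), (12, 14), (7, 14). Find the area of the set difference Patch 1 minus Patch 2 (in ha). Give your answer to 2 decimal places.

5.00

|Patch 1| = 21, |Patch 1∩Patch 2| = 16.
|Patch 1 ∖ Patch 2| = |Patch 1| − |Patch 1∩Patch 2| = 21 − 16 = 5.00.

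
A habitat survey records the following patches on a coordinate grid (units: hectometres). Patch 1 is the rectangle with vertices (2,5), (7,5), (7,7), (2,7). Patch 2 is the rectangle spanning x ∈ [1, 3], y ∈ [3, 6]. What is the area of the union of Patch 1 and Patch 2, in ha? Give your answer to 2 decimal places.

15.00

By inclusion–exclusion:
Individual areas: |Patch 1| = 10, |Patch 2| = 6.
|Patch 1∩Patch 2|: x∈[2,3], y∈[5,6] → 1·1 = 1.
|Patch 1 ∪ Patch 2| = 16 − 1 = 15.00.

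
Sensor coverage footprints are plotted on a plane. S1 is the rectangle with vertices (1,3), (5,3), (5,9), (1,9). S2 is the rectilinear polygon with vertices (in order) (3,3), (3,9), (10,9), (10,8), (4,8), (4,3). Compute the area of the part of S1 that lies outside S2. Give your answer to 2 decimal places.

17.00

|S1| = 24, |S1∩S2| = 7.
|S1 ∖ S2| = |S1| − |S1∩S2| = 24 − 7 = 17.00.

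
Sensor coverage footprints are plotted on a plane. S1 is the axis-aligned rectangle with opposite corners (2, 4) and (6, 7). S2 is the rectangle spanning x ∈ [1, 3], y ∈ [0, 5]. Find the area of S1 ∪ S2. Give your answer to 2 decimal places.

By inclusion–exclusion:
Individual areas: |S1| = 12, |S2| = 10.
|S1∩S2|: x∈[2,3], y∈[4,5] → 1·1 = 1.
|S1 ∪ S2| = 22 − 1 = 21.00.

21.00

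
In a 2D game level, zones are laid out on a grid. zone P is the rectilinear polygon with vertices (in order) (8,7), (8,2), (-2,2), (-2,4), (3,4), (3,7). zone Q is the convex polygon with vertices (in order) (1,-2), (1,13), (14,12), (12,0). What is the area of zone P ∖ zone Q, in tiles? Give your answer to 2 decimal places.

|zone P| = 35, |zone P∩zone Q| = 29.
|zone P ∖ zone Q| = |zone P| − |zone P∩zone Q| = 35 − 29 = 6.00.

6.00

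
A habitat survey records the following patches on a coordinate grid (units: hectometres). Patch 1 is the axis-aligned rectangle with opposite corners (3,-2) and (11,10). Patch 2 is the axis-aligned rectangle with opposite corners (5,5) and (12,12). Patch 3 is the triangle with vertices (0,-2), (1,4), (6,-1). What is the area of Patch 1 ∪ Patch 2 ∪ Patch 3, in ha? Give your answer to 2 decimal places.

By inclusion–exclusion:
Individual areas: |Patch 1| = 96, |Patch 2| = 49, |Patch 3| = 17.5.
|Patch 1∩Patch 2|: x∈[5,11], y∈[5,10] → 6·5 = 30.
|Patch 1∩Patch 3| = 5.25.
|Patch 2∩Patch 3| = 0.
|Patch 1∩Patch 2∩Patch 3| = 0.
|Patch 1 ∪ Patch 2 ∪ Patch 3| = 162.5 − 35.25 + 0 = 127.25.

127.25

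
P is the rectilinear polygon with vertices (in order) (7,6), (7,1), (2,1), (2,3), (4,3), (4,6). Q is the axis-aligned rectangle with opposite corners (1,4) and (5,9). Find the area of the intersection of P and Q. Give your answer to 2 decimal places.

2.00

The intersection is the polygon with vertices (4,6), (5,6), (5,4), (4,4).
By the shoelace formula its area is 2.00.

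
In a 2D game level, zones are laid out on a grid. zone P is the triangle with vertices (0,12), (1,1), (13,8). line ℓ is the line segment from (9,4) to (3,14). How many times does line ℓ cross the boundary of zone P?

The segment meets the boundary at (5.151,10.415), (8.259,5.235).

2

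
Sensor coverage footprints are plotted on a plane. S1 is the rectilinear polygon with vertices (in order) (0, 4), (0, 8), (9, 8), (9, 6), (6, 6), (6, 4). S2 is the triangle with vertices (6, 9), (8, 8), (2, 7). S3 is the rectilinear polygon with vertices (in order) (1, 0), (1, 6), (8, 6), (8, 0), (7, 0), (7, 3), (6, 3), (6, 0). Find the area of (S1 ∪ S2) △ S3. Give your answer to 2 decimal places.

51.00

|S1 ∪ S2| = 32.
|(S1 ∪ S2) ∩ S3| = 10.
|(S1 ∪ S2) △ S3| = 32 + 39 − 20 = 51.00.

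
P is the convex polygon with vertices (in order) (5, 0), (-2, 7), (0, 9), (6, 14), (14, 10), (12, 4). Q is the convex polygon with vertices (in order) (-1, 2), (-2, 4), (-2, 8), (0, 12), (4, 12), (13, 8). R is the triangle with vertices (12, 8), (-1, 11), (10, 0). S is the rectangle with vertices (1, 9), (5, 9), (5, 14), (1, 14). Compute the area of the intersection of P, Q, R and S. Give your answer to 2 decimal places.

The intersection is the polygon with vertices (5,9.615), (5,9), (1,9), (1,9), (1,9.833), (1.663,10.386).
By the shoelace formula its area is 4.07.

4.07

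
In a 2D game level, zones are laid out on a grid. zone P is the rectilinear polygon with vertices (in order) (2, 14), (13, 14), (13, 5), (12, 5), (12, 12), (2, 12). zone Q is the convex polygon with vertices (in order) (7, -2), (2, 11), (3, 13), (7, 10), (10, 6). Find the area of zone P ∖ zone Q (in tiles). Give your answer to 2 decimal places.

28.08

|zone P| = 29, |zone P∩zone Q| = 0.9167.
|zone P ∖ zone Q| = |zone P| − |zone P∩zone Q| = 29 − 0.9167 = 28.08.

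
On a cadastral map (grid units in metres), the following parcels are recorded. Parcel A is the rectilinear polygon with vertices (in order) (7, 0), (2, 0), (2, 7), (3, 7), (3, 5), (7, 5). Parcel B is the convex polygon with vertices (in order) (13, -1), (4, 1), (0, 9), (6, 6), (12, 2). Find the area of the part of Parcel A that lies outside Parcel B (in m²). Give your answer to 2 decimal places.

|Parcel A| = 27, |Parcel A∩Parcel B| = 19.
|Parcel A ∖ Parcel B| = |Parcel A| − |Parcel A∩Parcel B| = 27 − 19 = 8.00.

8.00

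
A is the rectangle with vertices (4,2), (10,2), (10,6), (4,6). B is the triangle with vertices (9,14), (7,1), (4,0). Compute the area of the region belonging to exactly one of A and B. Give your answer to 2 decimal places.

|A| = 24, |B| = 18.5, |A∩B| = 8.1319.
|A △ B| = |A| + |B| − 2·|A∩B| = 24 + 18.5 − 16.2637 = 26.24.

26.24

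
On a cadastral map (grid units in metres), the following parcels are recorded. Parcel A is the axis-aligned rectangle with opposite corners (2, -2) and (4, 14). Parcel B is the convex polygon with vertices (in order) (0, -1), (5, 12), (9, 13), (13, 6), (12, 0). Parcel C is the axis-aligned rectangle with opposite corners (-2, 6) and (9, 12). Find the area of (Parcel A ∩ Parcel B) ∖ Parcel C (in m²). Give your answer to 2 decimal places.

|Parcel A ∩ Parcel B| = 15.1.
|(Parcel A ∩ Parcel B) ∩ Parcel C| = 2.2231.
|(Parcel A ∩ Parcel B) ∖ Parcel C| = 15.1 − 2.2231 = 12.88.

12.88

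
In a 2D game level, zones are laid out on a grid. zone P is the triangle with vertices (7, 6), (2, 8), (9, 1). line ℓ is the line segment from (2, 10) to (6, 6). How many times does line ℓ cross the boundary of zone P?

1

The segment meets the boundary at (5.333,6.667).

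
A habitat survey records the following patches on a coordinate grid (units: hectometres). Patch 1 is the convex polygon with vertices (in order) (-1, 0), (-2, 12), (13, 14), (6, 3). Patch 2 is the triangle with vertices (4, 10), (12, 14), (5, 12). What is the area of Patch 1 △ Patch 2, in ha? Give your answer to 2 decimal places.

113.07

|Patch 1| = 119, |Patch 2| = 6, |Patch 1∩Patch 2| = 5.9659.
|Patch 1 △ Patch 2| = |Patch 1| + |Patch 2| − 2·|Patch 1∩Patch 2| = 119 + 6 − 11.9318 = 113.07.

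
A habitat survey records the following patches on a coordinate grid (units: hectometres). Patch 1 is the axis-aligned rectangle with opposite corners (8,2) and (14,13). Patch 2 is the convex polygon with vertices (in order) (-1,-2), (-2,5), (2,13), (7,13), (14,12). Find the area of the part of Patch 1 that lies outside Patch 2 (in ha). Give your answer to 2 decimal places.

46.63

|Patch 1| = 66, |Patch 1∩Patch 2| = 19.3714.
|Patch 1 ∖ Patch 2| = |Patch 1| − |Patch 1∩Patch 2| = 66 − 19.3714 = 46.63.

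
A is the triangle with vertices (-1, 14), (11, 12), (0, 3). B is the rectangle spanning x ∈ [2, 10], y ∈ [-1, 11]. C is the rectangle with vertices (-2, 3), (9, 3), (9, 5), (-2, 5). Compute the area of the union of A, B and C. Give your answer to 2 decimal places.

By inclusion–exclusion:
Individual areas: |A| = 65, |B| = 96, |C| = 22.
|A∩B| = 24.7475.
|A∩C| = 2.6263.
|B∩C|: x∈[2,9], y∈[3,5] → 7·2 = 14.
|A∩B∩C| = 0.0808.
|A ∪ B ∪ C| = 183 − 41.3737 + 0.0808 = 141.71.

141.71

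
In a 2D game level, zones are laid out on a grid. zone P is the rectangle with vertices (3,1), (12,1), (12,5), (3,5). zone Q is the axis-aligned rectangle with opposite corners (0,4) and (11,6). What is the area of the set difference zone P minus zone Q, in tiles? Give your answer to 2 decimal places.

28.00

|zone P∩zone Q|: x∈[3,11], y∈[4,5] → 8·1 = 8.
|zone P| = 36.
|zone P ∖ zone Q| = |zone P| − |zone P∩zone Q| = 36 − 8 = 28.00.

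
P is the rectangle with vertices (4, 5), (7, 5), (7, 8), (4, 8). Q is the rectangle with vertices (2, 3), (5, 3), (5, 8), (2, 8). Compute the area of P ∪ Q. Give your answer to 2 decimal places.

By inclusion–exclusion:
Individual areas: |P| = 9, |Q| = 15.
|P∩Q|: x∈[4,5], y∈[5,8] → 1·3 = 3.
|P ∪ Q| = 24 − 3 = 21.00.

21.00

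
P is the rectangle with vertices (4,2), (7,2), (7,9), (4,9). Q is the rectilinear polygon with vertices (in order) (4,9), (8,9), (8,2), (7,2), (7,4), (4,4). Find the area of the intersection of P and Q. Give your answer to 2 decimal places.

15.00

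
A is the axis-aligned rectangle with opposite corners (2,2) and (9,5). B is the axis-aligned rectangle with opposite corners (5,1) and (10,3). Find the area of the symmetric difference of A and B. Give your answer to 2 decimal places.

23.00

|A∩B|: x∈[5,9], y∈[2,3] → 4·1 = 4.
|A △ B| = |A| + |B| − 2·|A∩B| = 21 + 10 − 8 = 23.00.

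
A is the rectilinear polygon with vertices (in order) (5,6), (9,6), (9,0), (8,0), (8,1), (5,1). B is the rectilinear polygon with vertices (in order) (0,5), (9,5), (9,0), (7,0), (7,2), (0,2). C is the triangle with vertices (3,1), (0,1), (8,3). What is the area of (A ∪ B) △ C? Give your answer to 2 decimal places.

38.40

|A ∪ B| = 37.
|(A ∪ B) ∩ C| = 0.8.
|(A ∪ B) △ C| = 37 + 3 − 1.6 = 38.40.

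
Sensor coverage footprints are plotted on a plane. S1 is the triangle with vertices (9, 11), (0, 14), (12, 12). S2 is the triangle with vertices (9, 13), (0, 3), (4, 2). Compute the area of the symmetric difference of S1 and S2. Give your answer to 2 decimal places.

32.40

|S1| = 9, |S2| = 24.5, |S1∩S2| = 0.5501.
|S1 △ S2| = |S1| + |S2| − 2·|S1∩S2| = 9 + 24.5 − 1.1003 = 32.40.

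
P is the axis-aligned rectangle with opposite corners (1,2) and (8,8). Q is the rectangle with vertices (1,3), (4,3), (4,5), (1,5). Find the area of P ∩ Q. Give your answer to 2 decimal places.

6.00

|P∩Q|: x∈[1,4], y∈[3,5] → 3·2 = 6.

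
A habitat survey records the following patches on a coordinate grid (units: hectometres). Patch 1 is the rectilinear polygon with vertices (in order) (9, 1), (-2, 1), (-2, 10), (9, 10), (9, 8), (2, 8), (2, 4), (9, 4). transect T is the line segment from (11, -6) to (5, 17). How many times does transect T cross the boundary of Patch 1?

The segment meets the boundary at (8.391,4), (7.348,8), (9,1.667), (6.826,10).

4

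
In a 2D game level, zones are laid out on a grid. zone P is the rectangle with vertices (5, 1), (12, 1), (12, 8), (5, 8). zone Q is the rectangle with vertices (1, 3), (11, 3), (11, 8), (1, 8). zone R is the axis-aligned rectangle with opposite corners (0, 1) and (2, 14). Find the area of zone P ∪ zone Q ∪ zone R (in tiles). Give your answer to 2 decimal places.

By inclusion–exclusion:
Individual areas: |zone P| = 49, |zone Q| = 50, |zone R| = 26.
|zone P∩zone Q|: x∈[5,11], y∈[3,8] → 6·5 = 30.
|zone P∩zone R| = 0 (no overlap).
|zone Q∩zone R|: x∈[1,2], y∈[3,8] → 1·5 = 5.
|zone P∩zone Q∩zone R| = 0.
|zone P ∪ zone Q ∪ zone R| = 125 − 35 + 0 = 90.00.

90.00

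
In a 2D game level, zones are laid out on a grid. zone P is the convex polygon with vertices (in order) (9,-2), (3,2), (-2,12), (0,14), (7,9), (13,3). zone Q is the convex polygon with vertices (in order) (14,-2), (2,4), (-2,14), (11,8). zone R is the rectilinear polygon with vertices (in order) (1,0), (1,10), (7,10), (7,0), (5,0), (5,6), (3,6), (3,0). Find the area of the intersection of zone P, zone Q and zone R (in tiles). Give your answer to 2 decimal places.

34.30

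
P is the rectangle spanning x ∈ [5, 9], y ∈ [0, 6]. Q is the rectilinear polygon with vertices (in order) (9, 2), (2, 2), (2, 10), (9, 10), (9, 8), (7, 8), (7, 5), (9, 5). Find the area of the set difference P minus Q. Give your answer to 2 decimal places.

10.00

|P| = 24, |P∩Q| = 14.
|P ∖ Q| = |P| − |P∩Q| = 24 − 14 = 10.00.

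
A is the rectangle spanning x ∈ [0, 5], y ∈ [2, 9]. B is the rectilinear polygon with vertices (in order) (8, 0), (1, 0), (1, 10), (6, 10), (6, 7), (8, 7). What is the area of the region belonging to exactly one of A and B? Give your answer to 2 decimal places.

43.00

|A| = 35, |B| = 64, |A∩B| = 28.
|A △ B| = |A| + |B| − 2·|A∩B| = 35 + 64 − 56 = 43.00.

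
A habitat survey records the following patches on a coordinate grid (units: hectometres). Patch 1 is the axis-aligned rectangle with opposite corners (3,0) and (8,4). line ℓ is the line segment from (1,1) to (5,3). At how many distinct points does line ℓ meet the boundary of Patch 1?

1

The segment meets the boundary at (3,2).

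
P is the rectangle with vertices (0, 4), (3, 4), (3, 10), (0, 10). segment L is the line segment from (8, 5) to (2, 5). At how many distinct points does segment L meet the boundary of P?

1

The segment meets the boundary at (3,5).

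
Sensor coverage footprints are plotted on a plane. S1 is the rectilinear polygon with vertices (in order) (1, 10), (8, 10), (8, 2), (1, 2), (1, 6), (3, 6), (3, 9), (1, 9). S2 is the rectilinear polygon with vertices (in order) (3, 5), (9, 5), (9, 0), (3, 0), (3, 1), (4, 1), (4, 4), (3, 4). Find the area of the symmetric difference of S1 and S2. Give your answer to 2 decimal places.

51.00

|S1| = 50, |S2| = 27, |S1∩S2| = 13.
|S1 △ S2| = |S1| + |S2| − 2·|S1∩S2| = 50 + 27 − 26 = 51.00.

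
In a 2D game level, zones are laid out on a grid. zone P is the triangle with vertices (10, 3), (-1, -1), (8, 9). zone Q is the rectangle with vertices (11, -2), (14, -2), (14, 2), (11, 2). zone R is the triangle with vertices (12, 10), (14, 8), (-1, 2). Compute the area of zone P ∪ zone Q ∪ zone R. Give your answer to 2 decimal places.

By inclusion–exclusion:
Individual areas: |zone P| = 37, |zone Q| = 12, |zone R| = 21.
|zone P∩zone Q| = 0.
|zone P∩zone R| = 7.3782.
|zone Q∩zone R| = 0.
|zone P∩zone Q∩zone R| = 0.
|zone P ∪ zone Q ∪ zone R| = 70 − 7.3782 + 0 = 62.62.

62.62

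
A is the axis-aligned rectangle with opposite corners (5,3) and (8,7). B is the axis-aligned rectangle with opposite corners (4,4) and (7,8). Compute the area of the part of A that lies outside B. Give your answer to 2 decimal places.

6.00

|A∩B|: x∈[5,7], y∈[4,7] → 2·3 = 6.
|A| = 12.
|A ∖ B| = |A| − |A∩B| = 12 − 6 = 6.00.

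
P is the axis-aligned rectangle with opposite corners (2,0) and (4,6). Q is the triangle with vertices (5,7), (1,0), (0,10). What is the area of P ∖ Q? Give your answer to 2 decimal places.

|P| = 12, |P∩Q| = 5.
|P ∖ Q| = |P| − |P∩Q| = 12 − 5 = 7.00.

7.00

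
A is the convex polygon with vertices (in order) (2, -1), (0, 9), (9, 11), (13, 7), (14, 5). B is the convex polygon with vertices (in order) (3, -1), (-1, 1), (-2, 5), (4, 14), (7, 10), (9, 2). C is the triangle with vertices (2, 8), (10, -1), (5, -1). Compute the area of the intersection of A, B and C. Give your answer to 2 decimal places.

13.35

The intersection is the polygon with vertices (4.571,0.286), (2,8), (7.538,1.769).
By the shoelace formula its area is 13.35.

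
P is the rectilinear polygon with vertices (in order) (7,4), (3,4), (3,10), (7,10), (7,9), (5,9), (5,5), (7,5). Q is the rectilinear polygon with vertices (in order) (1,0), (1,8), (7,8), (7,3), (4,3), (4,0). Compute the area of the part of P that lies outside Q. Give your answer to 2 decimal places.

6.00

|P| = 16, |P∩Q| = 10.
|P ∖ Q| = |P| − |P∩Q| = 16 − 10 = 6.00.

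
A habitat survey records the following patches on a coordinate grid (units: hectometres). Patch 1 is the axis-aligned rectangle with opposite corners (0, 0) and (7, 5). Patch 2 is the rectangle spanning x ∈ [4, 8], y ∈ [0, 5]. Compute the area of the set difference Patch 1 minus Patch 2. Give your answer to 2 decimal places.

20.00

|Patch 1∩Patch 2|: x∈[4,7], y∈[0,5] → 3·5 = 15.
|Patch 1| = 35.
|Patch 1 ∖ Patch 2| = |Patch 1| − |Patch 1∩Patch 2| = 35 − 15 = 20.00.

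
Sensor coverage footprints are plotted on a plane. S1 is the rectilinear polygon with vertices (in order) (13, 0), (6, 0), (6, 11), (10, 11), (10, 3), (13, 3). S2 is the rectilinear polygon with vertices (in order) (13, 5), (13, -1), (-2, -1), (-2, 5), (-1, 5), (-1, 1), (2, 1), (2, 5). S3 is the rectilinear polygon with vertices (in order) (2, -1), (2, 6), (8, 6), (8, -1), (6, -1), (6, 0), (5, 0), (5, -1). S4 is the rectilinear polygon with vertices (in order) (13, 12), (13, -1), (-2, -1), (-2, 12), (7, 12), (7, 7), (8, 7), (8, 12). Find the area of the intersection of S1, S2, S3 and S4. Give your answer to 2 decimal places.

10.00

The intersection is the polygon with vertices (8,5), (8,0), (6,0), (6,5).
By the shoelace formula its area is 10.00.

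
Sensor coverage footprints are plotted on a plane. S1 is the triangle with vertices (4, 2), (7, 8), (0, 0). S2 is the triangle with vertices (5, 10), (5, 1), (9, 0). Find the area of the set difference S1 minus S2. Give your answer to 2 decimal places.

7.52

|S1| = 9, |S1∩S2| = 1.479.
|S1 ∖ S2| = |S1| − |S1∩S2| = 9 − 1.479 = 7.52.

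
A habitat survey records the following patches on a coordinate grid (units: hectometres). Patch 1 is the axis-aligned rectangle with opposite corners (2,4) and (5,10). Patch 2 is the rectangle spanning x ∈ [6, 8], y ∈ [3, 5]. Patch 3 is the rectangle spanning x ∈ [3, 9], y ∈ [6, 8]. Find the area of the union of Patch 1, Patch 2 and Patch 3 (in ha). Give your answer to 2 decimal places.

By inclusion–exclusion:
Individual areas: |Patch 1| = 18, |Patch 2| = 4, |Patch 3| = 12.
|Patch 1∩Patch 2| = 0 (no overlap).
|Patch 1∩Patch 3|: x∈[3,5], y∈[6,8] → 2·2 = 4.
|Patch 2∩Patch 3| = 0 (no overlap).
|Patch 1∩Patch 2∩Patch 3| = 0.
|Patch 1 ∪ Patch 2 ∪ Patch 3| = 34 − 4 + 0 = 30.00.

30.00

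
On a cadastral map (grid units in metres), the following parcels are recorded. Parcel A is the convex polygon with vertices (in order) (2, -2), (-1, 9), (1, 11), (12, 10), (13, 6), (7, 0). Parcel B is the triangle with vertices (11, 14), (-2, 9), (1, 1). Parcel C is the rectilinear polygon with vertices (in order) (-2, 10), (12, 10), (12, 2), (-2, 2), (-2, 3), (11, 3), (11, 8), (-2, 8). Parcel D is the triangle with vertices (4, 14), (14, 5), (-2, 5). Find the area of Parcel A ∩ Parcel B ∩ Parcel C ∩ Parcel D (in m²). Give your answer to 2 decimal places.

12.97

The intersection is the polygon with vertices (7.923,10), (6.385,8), (0,8), (1.333,10).
By the shoelace formula its area is 12.97.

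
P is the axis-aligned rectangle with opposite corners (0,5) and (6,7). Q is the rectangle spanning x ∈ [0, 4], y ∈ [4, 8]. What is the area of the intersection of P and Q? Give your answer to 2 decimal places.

|P∩Q|: x∈[0,4], y∈[5,7] → 4·2 = 8.

8.00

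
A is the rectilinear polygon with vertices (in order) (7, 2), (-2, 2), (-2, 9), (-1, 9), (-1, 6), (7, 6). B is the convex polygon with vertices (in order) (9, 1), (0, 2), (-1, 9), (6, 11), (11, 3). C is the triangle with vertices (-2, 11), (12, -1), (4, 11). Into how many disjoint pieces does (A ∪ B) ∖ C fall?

2

(A ∪ B) ∖ C splits into 2 disjoint pieces (area 48.9451, area 15.02).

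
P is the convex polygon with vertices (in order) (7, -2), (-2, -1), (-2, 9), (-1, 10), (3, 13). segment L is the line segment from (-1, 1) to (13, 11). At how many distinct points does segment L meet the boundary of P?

The segment meets the boundary at (5.048,5.32).

1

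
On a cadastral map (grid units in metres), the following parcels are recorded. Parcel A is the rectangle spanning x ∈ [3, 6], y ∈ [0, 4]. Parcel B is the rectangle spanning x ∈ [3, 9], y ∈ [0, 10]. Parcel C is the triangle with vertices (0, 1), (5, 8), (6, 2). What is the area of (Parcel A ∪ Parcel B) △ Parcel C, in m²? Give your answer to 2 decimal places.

|Parcel A ∪ Parcel B| = 60.
|(Parcel A ∪ Parcel B) ∩ Parcel C| = 12.95.
|(Parcel A ∪ Parcel B) △ Parcel C| = 60 + 18.5 − 25.9 = 52.60.

52.60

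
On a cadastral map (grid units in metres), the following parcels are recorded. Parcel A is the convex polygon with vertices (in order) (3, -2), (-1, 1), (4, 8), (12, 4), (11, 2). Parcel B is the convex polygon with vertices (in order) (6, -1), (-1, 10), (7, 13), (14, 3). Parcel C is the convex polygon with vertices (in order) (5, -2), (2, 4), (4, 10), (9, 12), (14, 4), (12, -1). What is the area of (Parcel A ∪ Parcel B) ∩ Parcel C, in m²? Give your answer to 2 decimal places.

90.40

The region (Parcel A ∪ Parcel B) ∩ Parcel C is the polygon with vertices (13.745,3.364), (13.5,2.75), (6,-1), (5.759,-0.621), (4.6,-1.2), (2,4), (4,10), (7.984,11.594).
By the shoelace formula its area is 90.40.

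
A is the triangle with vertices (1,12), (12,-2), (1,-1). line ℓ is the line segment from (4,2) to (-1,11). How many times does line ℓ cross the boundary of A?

1

The segment meets the boundary at (1,7.4).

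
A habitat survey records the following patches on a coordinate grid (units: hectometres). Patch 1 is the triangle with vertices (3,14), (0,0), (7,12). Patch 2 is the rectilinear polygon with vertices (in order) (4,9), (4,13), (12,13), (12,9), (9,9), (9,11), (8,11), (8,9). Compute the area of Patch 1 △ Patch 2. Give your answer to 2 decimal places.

|Patch 1| = 31, |Patch 2| = 30, |Patch 1∩Patch 2| = 8.375.
|Patch 1 △ Patch 2| = |Patch 1| + |Patch 2| − 2·|Patch 1∩Patch 2| = 31 + 30 − 16.75 = 44.25.

44.25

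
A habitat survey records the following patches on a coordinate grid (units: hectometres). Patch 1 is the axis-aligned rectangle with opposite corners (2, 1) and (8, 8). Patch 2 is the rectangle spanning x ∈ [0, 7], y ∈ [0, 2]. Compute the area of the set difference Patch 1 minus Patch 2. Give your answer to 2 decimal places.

|Patch 1∩Patch 2|: x∈[2,7], y∈[1,2] → 5·1 = 5.
|Patch 1| = 42.
|Patch 1 ∖ Patch 2| = |Patch 1| − |Patch 1∩Patch 2| = 42 − 5 = 37.00.

37.00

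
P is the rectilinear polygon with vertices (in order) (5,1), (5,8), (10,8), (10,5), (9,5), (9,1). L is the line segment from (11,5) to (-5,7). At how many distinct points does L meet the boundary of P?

The segment meets the boundary at (5,5.75), (10,5.125).

2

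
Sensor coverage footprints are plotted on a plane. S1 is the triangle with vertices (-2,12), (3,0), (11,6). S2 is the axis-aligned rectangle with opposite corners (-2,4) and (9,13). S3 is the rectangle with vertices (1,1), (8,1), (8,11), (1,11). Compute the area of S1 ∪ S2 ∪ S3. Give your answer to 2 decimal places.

123.34

By inclusion–exclusion:
Individual areas: |S1| = 63, |S2| = 99, |S3| = 70.
|S1∩S2| = 46.5769.
|S1∩S3| = 47.95.
|S2∩S3|: x∈[1,8], y∈[4,11] → 7·7 = 49.
|S1∩S2∩S3| = 34.8667.
|S1 ∪ S2 ∪ S3| = 232 − 143.5269 + 34.8667 = 123.34.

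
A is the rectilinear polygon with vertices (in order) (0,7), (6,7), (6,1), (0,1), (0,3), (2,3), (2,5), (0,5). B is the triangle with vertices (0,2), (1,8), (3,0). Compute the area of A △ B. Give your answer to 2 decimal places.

30.08

|A| = 32, |B| = 10, |A∩B| = 5.9583.
|A △ B| = |A| + |B| − 2·|A∩B| = 32 + 10 − 11.9167 = 30.08.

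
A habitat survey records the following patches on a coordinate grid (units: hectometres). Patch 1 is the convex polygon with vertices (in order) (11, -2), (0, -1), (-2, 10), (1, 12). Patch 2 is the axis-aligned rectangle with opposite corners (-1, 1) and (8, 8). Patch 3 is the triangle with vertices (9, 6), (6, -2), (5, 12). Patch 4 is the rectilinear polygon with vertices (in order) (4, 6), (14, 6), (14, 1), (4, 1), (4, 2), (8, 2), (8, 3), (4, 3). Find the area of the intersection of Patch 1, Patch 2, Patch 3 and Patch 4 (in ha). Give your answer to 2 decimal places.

4.04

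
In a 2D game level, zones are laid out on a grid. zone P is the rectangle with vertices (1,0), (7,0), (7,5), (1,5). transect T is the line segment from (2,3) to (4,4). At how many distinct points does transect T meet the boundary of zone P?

0

The segment lies entirely inside zone P and never meets its boundary.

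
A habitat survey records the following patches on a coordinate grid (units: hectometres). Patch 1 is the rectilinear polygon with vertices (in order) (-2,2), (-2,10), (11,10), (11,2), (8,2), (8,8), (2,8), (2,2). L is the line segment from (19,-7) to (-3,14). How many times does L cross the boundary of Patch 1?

4

The segment meets the boundary at (1.19,10), (3.286,8), (8,3.5), (9.571,2).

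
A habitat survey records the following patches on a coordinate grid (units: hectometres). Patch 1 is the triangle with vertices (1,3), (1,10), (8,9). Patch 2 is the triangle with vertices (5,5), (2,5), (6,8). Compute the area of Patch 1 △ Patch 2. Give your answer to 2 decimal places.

|Patch 1| = 24.5, |Patch 2| = 4.5, |Patch 1∩Patch 2| = 2.8333.
|Patch 1 △ Patch 2| = |Patch 1| + |Patch 2| − 2·|Patch 1∩Patch 2| = 24.5 + 4.5 − 5.6667 = 23.33.

23.33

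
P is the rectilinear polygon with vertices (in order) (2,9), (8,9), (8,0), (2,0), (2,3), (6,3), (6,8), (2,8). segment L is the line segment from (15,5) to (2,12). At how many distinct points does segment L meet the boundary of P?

2

The segment meets the boundary at (7.571,9), (8,8.769).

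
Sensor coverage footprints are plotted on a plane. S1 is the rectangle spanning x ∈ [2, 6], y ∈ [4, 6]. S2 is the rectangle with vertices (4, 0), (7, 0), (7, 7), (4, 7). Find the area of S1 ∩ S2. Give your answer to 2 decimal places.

4.00

|S1∩S2|: x∈[4,6], y∈[4,6] → 2·2 = 4.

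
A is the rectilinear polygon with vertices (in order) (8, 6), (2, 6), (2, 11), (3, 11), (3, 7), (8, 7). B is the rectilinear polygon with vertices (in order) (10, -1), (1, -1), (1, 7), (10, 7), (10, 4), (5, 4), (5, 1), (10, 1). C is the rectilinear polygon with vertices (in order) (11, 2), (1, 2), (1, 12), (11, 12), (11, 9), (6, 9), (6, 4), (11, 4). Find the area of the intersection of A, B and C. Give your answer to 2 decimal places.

The intersection is the polygon with vertices (2,7), (3,7), (6,7), (6,6), (2,6).
By the shoelace formula its area is 4.00.

4.00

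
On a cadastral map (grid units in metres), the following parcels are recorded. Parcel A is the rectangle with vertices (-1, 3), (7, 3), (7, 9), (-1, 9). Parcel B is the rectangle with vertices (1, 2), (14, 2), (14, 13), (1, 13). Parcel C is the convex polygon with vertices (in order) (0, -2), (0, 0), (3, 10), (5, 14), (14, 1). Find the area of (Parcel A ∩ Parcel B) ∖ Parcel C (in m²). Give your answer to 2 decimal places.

4.82

|Parcel A ∩ Parcel B| = 36.
|(Parcel A ∩ Parcel B) ∩ Parcel C| = 31.1833.
|(Parcel A ∩ Parcel B) ∖ Parcel C| = 36 − 31.1833 = 4.82.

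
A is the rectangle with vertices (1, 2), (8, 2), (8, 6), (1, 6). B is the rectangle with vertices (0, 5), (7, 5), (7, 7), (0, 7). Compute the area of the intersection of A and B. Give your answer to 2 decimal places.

6.00

|A∩B|: x∈[1,7], y∈[5,6] → 6·1 = 6.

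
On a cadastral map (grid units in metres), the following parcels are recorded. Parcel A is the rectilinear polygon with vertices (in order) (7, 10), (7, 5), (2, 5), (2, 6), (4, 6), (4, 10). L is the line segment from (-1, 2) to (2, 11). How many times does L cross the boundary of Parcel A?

The segment lies entirely outside Parcel A and never meets its boundary.

0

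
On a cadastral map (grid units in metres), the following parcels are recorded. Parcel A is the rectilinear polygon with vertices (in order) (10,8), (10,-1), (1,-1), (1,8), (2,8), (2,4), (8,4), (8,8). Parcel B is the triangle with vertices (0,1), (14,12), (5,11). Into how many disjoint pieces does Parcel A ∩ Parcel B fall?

Parcel A ∩ Parcel B splits into 2 disjoint pieces (area 3.1201, area 0.3247).

2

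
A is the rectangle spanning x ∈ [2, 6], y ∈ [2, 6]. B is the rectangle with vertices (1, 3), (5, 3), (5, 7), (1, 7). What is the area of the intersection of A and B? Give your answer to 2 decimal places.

|A∩B|: x∈[2,5], y∈[3,6] → 3·3 = 9.

9.00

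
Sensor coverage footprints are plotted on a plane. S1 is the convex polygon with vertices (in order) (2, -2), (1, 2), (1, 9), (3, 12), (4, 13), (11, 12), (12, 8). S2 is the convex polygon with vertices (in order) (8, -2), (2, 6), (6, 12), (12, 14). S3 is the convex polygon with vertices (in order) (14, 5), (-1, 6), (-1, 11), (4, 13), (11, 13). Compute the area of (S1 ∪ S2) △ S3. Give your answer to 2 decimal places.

75.70

|S1 ∪ S2| = 119.2143.
|(S1 ∪ S2) ∩ S3| = 69.5089.
|(S1 ∪ S2) △ S3| = 119.2143 + 95.5 − 139.0178 = 75.70.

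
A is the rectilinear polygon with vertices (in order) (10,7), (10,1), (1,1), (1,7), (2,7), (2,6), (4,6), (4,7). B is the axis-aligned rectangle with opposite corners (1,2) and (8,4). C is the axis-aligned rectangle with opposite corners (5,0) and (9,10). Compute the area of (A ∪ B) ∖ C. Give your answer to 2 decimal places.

28.00

|A ∪ B| = 52.
|(A ∪ B) ∩ C| = 24.
|(A ∪ B) ∖ C| = 52 − 24 = 28.00.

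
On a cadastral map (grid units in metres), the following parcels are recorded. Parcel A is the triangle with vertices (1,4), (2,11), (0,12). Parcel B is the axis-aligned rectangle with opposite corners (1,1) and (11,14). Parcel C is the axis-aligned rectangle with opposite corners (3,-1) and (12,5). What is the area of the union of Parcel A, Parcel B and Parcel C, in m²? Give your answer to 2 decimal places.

155.75

By inclusion–exclusion:
Individual areas: |Parcel A| = 7.5, |Parcel B| = 130, |Parcel C| = 54.
|Parcel A∩Parcel B| = 3.75.
|Parcel A∩Parcel C| = 0.
|Parcel B∩Parcel C|: x∈[3,11], y∈[1,5] → 8·4 = 32.
|Parcel A∩Parcel B∩Parcel C| = 0.
|Parcel A ∪ Parcel B ∪ Parcel C| = 191.5 − 35.75 + 0 = 155.75.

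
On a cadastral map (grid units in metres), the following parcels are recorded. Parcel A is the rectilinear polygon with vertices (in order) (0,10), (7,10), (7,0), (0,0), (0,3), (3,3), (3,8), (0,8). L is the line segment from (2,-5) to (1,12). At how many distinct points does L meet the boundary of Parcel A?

4

The segment meets the boundary at (1.118,10), (1.235,8), (1.706,0), (1.529,3).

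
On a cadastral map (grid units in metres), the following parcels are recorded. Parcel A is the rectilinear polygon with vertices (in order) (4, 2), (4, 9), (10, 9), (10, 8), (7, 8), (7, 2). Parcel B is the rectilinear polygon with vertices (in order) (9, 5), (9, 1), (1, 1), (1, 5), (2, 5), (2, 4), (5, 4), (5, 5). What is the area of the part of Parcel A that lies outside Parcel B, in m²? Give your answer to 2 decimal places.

16.00

|Parcel A| = 24, |Parcel A∩Parcel B| = 8.
|Parcel A ∖ Parcel B| = |Parcel A| − |Parcel A∩Parcel B| = 24 − 8 = 16.00.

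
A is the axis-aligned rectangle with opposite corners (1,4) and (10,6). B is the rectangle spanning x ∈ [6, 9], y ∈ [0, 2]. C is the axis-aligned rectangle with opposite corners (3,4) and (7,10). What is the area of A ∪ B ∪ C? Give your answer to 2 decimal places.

40.00

By inclusion–exclusion:
Individual areas: |A| = 18, |B| = 6, |C| = 24.
|A∩B| = 0 (no overlap).
|A∩C|: x∈[3,7], y∈[4,6] → 4·2 = 8.
|B∩C| = 0 (no overlap).
|A∩B∩C| = 0.
|A ∪ B ∪ C| = 48 − 8 + 0 = 40.00.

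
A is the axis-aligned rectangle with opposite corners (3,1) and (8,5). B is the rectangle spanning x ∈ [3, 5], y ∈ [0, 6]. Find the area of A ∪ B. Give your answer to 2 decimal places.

24.00

By inclusion–exclusion:
Individual areas: |A| = 20, |B| = 12.
|A∩B|: x∈[3,5], y∈[1,5] → 2·4 = 8.
|A ∪ B| = 32 − 8 = 24.00.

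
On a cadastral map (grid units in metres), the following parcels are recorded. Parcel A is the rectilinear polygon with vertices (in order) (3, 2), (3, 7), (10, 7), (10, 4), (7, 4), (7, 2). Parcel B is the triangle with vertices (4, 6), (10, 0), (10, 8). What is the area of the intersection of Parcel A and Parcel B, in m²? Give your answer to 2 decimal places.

The intersection is the polygon with vertices (10,7), (10,4), (7,4), (7,3), (4,6), (7,7).
By the shoelace formula its area is 15.00.

15.00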